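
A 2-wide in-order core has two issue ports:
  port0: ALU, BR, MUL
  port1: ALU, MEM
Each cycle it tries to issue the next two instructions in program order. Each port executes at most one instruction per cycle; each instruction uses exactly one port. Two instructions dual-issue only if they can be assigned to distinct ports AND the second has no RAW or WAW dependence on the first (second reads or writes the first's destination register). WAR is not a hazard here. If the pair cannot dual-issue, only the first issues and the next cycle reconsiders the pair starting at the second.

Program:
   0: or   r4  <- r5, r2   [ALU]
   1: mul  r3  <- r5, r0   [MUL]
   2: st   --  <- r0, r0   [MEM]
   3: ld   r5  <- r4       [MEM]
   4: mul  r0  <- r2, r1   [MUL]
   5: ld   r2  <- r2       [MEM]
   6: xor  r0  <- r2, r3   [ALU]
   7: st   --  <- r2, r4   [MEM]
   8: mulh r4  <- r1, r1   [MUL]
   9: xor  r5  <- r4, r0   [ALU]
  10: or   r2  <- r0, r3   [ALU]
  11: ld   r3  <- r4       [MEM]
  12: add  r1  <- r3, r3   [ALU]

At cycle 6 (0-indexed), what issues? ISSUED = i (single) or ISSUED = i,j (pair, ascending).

t=0 i0&i1:or;mul ; 2-wide
t=1 i2:st ; no-port MEM/MEM
t=2 i3&i4:ld;mul ; 2-wide
t=3 i5:ld ; RAW r2
t=4 i6&i7:xor;st ; 2-wide
t=5 i8:mulh ; RAW r4
t=6 i9&i10:xor;or ; 2-wide
t=7 i11:ld ; RAW r3
t=8 i12:add ; tail

ISSUED = 9,10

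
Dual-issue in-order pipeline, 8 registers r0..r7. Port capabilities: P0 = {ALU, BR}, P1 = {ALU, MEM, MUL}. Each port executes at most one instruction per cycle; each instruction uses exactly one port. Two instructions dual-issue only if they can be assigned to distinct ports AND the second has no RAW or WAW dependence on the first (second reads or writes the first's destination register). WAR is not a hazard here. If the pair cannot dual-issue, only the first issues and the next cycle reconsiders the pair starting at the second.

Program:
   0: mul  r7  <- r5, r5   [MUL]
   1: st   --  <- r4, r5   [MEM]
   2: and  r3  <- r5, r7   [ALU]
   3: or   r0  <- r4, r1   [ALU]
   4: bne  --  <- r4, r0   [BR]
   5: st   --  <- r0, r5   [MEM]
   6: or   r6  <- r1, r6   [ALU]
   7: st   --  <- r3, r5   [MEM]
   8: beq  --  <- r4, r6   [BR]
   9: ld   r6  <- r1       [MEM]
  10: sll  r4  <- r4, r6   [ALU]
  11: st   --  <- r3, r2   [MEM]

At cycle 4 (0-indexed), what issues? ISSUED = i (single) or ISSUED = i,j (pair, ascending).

ISSUED = 6,7

0. mul.MUL @i0  | no-port MUL/MEM
1. st.MEM/and.ALU @i1,i2  | 2-wide
2. or.ALU @i3  | RAW r0
3. bne.BR/st.MEM @i4,i5  | 2-wide
4. or.ALU/st.MEM @i6,i7  | 2-wide
5. beq.BR/ld.MEM @i8,i9  | 2-wide
6. sll.ALU/st.MEM @i10,i11  | 2-wide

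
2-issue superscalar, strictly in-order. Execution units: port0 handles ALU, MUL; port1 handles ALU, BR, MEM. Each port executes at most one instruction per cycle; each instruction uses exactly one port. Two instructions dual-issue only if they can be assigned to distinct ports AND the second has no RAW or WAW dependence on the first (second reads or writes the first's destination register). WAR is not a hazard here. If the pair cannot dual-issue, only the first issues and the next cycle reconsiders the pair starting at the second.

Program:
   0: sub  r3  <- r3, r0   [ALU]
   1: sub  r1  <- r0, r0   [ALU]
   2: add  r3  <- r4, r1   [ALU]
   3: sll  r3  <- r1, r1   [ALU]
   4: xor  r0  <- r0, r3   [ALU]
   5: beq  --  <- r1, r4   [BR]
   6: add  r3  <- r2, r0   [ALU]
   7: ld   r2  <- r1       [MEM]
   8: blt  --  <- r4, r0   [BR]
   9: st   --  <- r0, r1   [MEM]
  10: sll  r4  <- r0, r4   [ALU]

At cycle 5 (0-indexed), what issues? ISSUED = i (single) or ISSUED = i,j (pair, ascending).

0. sub;sub @i0/i1  | 2-wide
1. add @i2  | WAW r3
2. sll @i3  | RAW r3
3. xor;beq @i4/i5  | 2-wide
4. add;ld @i6/i7  | 2-wide
5. blt @i8  | no-port BR/MEM
6. st;sll @i9/i10  | 2-wide

ISSUED = 8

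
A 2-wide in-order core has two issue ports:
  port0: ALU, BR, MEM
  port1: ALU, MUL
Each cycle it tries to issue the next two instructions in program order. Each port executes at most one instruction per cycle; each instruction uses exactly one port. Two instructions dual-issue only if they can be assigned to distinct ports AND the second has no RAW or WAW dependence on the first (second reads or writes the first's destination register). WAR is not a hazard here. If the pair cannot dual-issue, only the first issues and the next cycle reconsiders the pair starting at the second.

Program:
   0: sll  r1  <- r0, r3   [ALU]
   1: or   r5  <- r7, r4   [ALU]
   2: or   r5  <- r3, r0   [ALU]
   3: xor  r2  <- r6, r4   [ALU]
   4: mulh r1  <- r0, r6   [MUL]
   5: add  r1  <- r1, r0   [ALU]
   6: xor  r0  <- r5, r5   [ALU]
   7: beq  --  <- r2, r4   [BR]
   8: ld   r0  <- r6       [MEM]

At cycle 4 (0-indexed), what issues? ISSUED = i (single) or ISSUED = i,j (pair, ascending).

0. sll/or @i0,i1  | pair
1. or/xor @i2,i3  | pair
2. mulh @i4  | RAW+WAW r1
3. add/xor @i5,i6  | pair
4. beq @i7  | no-port BR/MEM
5. ld @i8  | tail

ISSUED = 7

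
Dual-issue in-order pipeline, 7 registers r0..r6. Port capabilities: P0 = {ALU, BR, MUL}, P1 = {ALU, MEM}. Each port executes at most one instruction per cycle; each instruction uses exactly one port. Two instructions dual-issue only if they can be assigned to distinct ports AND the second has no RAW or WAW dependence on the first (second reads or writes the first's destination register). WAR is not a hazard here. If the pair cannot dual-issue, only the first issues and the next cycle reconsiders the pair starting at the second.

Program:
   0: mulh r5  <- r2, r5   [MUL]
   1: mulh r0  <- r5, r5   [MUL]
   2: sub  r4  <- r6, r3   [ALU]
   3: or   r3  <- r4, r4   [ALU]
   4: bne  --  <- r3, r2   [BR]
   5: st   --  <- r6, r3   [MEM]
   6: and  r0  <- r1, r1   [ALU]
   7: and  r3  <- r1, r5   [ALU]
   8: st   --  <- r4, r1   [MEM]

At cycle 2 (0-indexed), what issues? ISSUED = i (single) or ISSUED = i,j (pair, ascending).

ISSUED = 3

  cy0 -> i0 (mulh) no-port MUL/MUL
  cy1 -> i1&i2 (mulh;sub) 2-wide
  cy2 -> i3 (or) RAW r3
  cy3 -> i4&i5 (bne;st) 2-wide
  cy4 -> i6&i7 (and;and) 2-wide
  cy5 -> i8 (st) tail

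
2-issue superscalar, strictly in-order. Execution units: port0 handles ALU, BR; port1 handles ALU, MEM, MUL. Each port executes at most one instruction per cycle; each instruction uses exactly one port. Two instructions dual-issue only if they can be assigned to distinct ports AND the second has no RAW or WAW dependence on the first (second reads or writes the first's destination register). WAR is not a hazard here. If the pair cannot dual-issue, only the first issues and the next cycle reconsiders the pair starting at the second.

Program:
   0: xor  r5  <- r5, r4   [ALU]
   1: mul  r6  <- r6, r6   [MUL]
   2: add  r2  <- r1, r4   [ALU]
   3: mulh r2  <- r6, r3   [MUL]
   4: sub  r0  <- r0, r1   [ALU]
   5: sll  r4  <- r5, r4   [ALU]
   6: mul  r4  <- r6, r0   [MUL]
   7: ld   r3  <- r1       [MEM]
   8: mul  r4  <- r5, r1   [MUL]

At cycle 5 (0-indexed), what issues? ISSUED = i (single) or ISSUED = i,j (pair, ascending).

ISSUED = 7

  cy0 -> i0,i1 (xor.ALU mul.MUL) dual
  cy1 -> i2 (add.ALU) WAW r2
  cy2 -> i3,i4 (mulh.MUL sub.ALU) dual
  cy3 -> i5 (sll.ALU) WAW r4
  cy4 -> i6 (mul.MUL) no-port MUL/MEM
  cy5 -> i7 (ld.MEM) no-port MEM/MUL
  cy6 -> i8 (mul.MUL) tail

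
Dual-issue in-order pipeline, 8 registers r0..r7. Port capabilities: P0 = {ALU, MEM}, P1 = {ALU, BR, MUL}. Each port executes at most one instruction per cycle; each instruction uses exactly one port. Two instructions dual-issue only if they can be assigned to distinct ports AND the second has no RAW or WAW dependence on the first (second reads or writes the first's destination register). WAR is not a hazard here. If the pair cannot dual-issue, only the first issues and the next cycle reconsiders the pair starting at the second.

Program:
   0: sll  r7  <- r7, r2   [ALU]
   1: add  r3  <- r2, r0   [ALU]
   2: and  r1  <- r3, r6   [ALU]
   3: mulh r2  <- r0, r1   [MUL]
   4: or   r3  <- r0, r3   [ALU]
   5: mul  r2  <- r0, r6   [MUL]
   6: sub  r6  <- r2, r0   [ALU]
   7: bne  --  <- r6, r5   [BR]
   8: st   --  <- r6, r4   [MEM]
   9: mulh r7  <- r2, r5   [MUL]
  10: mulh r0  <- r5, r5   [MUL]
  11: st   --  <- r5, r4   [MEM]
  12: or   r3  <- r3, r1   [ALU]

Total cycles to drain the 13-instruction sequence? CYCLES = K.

t=0 i0&i1:sll;add ; pair
t=1 i2:and ; RAW r1
t=2 i3&i4:mulh;or ; pair
t=3 i5:mul ; RAW r2
t=4 i6:sub ; RAW r6
t=5 i7&i8:bne;st ; pair
t=6 i9:mulh ; no-port MUL/MUL
t=7 i10&i11:mulh;st ; pair
t=8 i12:or ; tail

CYCLES = 9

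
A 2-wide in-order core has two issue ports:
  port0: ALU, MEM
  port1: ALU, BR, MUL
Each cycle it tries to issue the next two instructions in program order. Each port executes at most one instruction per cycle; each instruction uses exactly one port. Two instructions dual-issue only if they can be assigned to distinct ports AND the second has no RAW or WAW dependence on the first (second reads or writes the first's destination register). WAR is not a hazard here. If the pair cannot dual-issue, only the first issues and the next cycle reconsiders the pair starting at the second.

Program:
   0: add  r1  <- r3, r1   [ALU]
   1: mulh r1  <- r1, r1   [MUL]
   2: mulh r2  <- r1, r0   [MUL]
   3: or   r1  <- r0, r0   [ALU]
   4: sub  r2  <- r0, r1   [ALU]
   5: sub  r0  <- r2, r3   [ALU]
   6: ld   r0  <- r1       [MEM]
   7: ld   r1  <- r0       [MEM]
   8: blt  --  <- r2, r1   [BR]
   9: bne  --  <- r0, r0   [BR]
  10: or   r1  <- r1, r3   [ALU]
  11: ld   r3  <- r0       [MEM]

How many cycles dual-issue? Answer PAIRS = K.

0. add @i0  | RAW+WAW r1
1. mulh @i1  | no-port MUL/MUL
2. mulh or @i2/i3  | 2-wide
3. sub @i4  | RAW r2
4. sub @i5  | WAW r0
5. ld @i6  | no-port MEM/MEM
6. ld @i7  | RAW r1
7. blt @i8  | no-port BR/BR
8. bne or @i9/i10  | 2-wide
9. ld @i11  | tail

PAIRS = 2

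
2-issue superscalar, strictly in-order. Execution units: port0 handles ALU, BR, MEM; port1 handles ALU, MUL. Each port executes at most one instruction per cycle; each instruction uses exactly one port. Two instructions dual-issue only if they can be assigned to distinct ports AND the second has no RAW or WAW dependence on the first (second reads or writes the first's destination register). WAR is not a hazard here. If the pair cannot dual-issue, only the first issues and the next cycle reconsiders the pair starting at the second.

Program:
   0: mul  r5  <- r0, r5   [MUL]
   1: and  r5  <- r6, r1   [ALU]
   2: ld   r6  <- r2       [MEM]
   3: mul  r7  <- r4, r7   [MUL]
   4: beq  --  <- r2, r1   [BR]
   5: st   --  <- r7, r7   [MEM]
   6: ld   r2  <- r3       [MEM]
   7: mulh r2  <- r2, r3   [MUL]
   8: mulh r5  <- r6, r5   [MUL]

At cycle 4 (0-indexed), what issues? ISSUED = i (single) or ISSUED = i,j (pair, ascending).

0. mul @i0  | WAW r5
1. and ld @i1/i2  | 2-wide
2. mul beq @i3/i4  | 2-wide
3. st @i5  | no-port MEM/MEM
4. ld @i6  | RAW+WAW r2
5. mulh @i7  | no-port MUL/MUL
6. mulh @i8  | tail

ISSUED = 6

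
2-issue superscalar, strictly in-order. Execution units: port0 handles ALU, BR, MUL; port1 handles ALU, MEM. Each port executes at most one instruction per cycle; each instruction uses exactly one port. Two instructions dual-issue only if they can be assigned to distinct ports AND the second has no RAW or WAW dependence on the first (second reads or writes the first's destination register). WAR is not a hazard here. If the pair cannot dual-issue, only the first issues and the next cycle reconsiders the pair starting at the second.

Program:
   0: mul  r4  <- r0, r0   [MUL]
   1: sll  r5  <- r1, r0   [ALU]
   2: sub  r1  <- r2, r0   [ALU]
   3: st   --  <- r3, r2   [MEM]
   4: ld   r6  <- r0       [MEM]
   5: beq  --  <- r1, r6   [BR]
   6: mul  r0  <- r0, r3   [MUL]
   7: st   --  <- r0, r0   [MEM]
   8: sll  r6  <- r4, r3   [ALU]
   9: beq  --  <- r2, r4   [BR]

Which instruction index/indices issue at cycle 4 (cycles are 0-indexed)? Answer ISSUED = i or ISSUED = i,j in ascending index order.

  cy0 -> i0,i1 (mul+sll) 2-wide
  cy1 -> i2,i3 (sub+st) 2-wide
  cy2 -> i4 (ld) RAW r6
  cy3 -> i5 (beq) no-port BR/MUL
  cy4 -> i6 (mul) RAW r0
  cy5 -> i7,i8 (st+sll) 2-wide
  cy6 -> i9 (beq) tail

ISSUED = 6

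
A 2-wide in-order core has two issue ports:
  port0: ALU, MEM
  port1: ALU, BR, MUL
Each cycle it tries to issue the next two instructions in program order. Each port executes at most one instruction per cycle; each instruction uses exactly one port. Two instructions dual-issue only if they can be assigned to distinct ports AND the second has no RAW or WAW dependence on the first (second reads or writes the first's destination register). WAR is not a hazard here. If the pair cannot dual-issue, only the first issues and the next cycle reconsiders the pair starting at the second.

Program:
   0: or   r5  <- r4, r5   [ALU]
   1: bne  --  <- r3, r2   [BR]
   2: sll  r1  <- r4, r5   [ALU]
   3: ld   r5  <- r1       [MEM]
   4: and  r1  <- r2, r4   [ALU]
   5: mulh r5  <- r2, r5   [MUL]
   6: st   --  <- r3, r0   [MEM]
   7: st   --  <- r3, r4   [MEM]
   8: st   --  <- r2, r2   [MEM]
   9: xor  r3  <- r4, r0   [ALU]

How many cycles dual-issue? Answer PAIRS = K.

c0: i0/i1 or.ALU/bne.BR  dual
c1: i2 sll.ALU  RAW r1
c2: i3/i4 ld.MEM/and.ALU  dual
c3: i5/i6 mulh.MUL/st.MEM  dual
c4: i7 st.MEM  no-port MEM/MEM
c5: i8/i9 st.MEM/xor.ALU  dual

PAIRS = 4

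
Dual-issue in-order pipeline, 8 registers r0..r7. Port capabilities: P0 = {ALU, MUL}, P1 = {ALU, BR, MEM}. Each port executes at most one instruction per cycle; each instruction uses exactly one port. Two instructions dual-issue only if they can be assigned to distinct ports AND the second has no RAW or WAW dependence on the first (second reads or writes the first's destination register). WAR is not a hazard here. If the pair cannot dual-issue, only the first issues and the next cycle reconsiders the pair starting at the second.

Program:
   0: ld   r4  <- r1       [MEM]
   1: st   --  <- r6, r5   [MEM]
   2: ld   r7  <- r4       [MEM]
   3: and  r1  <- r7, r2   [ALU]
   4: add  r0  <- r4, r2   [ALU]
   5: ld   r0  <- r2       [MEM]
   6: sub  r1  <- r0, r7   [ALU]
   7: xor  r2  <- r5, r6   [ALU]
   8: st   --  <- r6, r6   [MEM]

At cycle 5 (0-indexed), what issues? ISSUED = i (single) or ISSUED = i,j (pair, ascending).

ISSUED = 6,7

0. ld.MEM @i0  | no-port MEM/MEM
1. st.MEM @i1  | no-port MEM/MEM
2. ld.MEM @i2  | RAW r7
3. and.ALU+add.ALU @i3+i4  | 2-wide
4. ld.MEM @i5  | RAW r0
5. sub.ALU+xor.ALU @i6+i7  | 2-wide
6. st.MEM @i8  | tail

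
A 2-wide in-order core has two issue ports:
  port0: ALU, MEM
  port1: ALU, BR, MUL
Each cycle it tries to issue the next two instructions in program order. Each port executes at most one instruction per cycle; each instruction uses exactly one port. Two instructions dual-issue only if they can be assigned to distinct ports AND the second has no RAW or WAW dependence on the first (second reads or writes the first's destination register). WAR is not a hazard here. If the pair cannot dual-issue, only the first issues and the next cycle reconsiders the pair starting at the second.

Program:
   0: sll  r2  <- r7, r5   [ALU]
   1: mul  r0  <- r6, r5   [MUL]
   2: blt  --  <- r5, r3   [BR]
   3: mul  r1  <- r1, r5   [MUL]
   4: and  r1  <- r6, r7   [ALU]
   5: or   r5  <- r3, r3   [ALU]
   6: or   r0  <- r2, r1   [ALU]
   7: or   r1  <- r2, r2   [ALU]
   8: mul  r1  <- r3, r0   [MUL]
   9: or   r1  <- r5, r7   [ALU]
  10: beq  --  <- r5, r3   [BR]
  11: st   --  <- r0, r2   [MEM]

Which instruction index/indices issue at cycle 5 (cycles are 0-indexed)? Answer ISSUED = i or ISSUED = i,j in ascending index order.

ISSUED = 8

0. sll.ALU mul.MUL @i0/i1  | 2-wide
1. blt.BR @i2  | no-port BR/MUL
2. mul.MUL @i3  | WAW r1
3. and.ALU or.ALU @i4/i5  | 2-wide
4. or.ALU or.ALU @i6/i7  | 2-wide
5. mul.MUL @i8  | WAW r1
6. or.ALU beq.BR @i9/i10  | 2-wide
7. st.MEM @i11  | tail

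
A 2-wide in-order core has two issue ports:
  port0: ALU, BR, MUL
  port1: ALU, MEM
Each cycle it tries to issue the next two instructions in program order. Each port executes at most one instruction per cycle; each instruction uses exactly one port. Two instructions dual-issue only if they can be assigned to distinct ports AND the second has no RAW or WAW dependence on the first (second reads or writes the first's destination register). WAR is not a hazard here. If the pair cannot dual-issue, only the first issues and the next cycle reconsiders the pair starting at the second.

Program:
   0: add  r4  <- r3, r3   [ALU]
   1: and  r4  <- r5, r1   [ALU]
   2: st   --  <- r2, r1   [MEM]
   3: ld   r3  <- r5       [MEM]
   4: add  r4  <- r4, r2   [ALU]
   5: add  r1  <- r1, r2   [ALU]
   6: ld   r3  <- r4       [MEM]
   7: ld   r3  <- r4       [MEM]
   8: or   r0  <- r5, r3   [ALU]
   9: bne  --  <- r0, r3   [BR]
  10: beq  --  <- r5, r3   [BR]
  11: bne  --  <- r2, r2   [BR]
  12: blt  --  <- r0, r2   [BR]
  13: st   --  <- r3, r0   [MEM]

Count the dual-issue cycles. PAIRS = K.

#0 head=0: add.ALU i0 WAW r4
#1 head=1: and.ALU;st.MEM i1/i2 2-wide
#2 head=3: ld.MEM;add.ALU i3/i4 2-wide
#3 head=5: add.ALU;ld.MEM i5/i6 2-wide
#4 head=7: ld.MEM i7 RAW r3
#5 head=8: or.ALU i8 RAW r0
#6 head=9: bne.BR i9 no-port BR/BR
#7 head=10: beq.BR i10 no-port BR/BR
#8 head=11: bne.BR i11 no-port BR/BR
#9 head=12: blt.BR;st.MEM i12/i13 2-wide

PAIRS = 4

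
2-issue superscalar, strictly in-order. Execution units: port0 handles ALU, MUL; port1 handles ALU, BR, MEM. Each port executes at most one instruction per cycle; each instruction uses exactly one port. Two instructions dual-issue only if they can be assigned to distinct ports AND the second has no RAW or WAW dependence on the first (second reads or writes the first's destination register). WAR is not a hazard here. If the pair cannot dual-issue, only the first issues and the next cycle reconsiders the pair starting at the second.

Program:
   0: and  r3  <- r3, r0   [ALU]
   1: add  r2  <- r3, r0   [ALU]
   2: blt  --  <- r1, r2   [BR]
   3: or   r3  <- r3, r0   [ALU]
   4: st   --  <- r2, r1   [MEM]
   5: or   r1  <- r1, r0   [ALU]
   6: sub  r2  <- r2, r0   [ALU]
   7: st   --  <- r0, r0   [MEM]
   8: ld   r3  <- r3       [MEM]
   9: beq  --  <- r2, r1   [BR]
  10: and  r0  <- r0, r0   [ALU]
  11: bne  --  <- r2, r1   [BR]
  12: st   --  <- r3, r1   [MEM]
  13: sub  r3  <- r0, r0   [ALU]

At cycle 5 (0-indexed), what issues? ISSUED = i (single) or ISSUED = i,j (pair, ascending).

ISSUED = 8

c0: i0 and  RAW r3
c1: i1 add  RAW r2
c2: i2+i3 blt;or  pair
c3: i4+i5 st;or  pair
c4: i6+i7 sub;st  pair
c5: i8 ld  no-port MEM/BR
c6: i9+i10 beq;and  pair
c7: i11 bne  no-port BR/MEM
c8: i12+i13 st;sub  pair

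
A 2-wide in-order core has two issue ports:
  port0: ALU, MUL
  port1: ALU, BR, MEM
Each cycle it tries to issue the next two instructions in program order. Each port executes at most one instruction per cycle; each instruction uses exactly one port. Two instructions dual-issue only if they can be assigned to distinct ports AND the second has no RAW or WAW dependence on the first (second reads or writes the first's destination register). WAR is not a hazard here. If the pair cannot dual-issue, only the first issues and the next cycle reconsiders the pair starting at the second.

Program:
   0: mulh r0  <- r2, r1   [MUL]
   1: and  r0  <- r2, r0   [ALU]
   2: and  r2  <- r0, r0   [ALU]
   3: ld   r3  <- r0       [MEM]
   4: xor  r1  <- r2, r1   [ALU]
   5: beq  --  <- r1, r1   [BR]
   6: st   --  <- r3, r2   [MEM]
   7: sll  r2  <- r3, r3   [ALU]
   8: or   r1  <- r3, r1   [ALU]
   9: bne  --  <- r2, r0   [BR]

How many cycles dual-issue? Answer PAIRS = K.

PAIRS = 3

c0: i0 mulh.MUL  RAW+WAW r0
c1: i1 and.ALU  RAW r0
c2: i2+i3 and.ALU;ld.MEM  pair
c3: i4 xor.ALU  RAW r1
c4: i5 beq.BR  no-port BR/MEM
c5: i6+i7 st.MEM;sll.ALU  pair
c6: i8+i9 or.ALU;bne.BR  pair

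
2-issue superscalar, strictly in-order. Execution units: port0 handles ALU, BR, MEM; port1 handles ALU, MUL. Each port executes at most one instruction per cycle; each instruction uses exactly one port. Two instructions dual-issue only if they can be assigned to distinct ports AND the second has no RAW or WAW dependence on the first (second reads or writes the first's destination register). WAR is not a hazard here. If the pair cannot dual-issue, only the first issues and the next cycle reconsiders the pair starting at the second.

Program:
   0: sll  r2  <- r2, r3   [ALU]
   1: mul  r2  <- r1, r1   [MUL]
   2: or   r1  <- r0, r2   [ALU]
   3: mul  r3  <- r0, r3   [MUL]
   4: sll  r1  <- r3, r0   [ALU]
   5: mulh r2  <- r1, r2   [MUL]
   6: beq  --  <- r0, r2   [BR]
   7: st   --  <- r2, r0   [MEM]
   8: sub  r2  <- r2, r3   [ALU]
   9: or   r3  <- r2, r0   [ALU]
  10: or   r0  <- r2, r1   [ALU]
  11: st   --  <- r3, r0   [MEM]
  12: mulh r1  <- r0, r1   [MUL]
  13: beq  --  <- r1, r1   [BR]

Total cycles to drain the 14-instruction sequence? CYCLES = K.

CYCLES = 10

#0 head=0: sll i0 WAW r2
#1 head=1: mul i1 RAW r2
#2 head=2: or;mul i2+i3 dual
#3 head=4: sll i4 RAW r1
#4 head=5: mulh i5 RAW r2
#5 head=6: beq i6 no-port BR/MEM
#6 head=7: st;sub i7+i8 dual
#7 head=9: or;or i9+i10 dual
#8 head=11: st;mulh i11+i12 dual
#9 head=13: beq i13 tail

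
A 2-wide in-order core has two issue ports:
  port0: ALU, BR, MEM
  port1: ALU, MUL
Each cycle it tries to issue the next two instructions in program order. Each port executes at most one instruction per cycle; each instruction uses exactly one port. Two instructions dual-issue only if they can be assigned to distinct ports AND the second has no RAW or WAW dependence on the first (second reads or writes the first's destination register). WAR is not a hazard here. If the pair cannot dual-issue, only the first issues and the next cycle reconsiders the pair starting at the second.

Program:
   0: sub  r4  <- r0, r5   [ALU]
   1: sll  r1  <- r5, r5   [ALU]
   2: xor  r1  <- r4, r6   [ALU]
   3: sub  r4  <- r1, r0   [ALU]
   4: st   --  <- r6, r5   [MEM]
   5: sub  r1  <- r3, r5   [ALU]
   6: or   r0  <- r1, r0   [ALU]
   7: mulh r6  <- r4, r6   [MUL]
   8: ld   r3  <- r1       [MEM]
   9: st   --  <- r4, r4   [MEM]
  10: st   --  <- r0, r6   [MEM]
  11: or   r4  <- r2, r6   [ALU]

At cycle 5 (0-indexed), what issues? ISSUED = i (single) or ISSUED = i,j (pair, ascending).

ISSUED = 8

t=0 i0&i1:sub.ALU/sll.ALU ; dual
t=1 i2:xor.ALU ; RAW r1
t=2 i3&i4:sub.ALU/st.MEM ; dual
t=3 i5:sub.ALU ; RAW r1
t=4 i6&i7:or.ALU/mulh.MUL ; dual
t=5 i8:ld.MEM ; no-port MEM/MEM
t=6 i9:st.MEM ; no-port MEM/MEM
t=7 i10&i11:st.MEM/or.ALU ; dual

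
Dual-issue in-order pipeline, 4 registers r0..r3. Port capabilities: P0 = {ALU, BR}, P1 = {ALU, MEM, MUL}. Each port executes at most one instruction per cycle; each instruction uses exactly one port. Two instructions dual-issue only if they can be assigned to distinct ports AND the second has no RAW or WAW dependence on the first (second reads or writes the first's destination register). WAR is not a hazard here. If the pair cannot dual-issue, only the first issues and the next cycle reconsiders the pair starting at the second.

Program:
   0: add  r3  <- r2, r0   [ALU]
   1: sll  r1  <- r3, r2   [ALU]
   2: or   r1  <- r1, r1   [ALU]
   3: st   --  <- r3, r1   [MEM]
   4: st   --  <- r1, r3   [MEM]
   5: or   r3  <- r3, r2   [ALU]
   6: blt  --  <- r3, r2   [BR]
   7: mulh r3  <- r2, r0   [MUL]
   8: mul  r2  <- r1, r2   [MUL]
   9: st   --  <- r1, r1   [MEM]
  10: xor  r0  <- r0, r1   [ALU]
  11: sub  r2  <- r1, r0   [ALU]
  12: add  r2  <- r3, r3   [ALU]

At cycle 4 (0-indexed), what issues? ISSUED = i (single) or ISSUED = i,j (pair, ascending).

t=0 i0:add.ALU ; RAW r3
t=1 i1:sll.ALU ; RAW+WAW r1
t=2 i2:or.ALU ; RAW r1
t=3 i3:st.MEM ; no-port MEM/MEM
t=4 i4+i5:st.MEM+or.ALU ; pair
t=5 i6+i7:blt.BR+mulh.MUL ; pair
t=6 i8:mul.MUL ; no-port MUL/MEM
t=7 i9+i10:st.MEM+xor.ALU ; pair
t=8 i11:sub.ALU ; WAW r2
t=9 i12:add.ALU ; tail

ISSUED = 4,5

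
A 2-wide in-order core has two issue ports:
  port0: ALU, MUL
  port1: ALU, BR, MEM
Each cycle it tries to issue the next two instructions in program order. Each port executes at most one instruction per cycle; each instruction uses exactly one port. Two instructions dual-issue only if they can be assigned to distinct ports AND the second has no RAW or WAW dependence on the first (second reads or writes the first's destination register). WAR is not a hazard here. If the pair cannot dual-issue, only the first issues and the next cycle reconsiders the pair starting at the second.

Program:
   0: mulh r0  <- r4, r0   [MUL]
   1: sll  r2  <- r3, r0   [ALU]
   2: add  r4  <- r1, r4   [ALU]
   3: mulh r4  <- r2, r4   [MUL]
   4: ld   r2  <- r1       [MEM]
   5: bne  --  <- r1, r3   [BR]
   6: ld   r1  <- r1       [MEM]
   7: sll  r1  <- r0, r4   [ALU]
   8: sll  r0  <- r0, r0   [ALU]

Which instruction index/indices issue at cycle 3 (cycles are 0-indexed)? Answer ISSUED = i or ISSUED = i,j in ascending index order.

ISSUED = 5

c0: i0 mulh  RAW r0
c1: i1,i2 sll;add  pair
c2: i3,i4 mulh;ld  pair
c3: i5 bne  no-port BR/MEM
c4: i6 ld  WAW r1
c5: i7,i8 sll;sll  pair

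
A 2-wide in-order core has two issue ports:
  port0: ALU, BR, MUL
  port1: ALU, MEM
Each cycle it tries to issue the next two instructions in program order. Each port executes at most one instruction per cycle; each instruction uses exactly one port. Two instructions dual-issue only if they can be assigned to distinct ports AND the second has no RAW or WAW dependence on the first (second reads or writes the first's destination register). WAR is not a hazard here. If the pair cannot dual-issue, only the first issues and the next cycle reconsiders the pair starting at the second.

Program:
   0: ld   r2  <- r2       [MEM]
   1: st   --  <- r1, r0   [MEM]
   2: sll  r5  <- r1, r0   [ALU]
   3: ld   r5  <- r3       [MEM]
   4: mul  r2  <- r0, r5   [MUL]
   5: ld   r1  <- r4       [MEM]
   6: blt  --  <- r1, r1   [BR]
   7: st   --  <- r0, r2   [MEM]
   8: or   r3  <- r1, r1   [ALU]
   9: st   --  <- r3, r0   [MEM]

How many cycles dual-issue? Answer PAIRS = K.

PAIRS = 3

0. ld @i0  | no-port MEM/MEM
1. st+sll @i1&i2  | dual
2. ld @i3  | RAW r5
3. mul+ld @i4&i5  | dual
4. blt+st @i6&i7  | dual
5. or @i8  | RAW r3
6. st @i9  | tail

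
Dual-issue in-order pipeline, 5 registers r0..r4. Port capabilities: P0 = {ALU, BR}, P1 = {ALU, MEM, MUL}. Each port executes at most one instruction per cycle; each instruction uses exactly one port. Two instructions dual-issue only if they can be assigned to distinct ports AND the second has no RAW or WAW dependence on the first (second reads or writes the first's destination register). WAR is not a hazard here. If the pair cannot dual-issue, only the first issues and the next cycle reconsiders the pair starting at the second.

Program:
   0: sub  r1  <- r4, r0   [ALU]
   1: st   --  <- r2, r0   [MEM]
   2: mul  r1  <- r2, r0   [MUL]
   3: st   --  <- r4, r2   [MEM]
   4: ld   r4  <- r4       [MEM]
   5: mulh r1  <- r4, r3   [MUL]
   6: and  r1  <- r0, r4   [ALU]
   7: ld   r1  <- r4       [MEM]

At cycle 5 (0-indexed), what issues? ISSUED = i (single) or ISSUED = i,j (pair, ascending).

0. sub/st @i0+i1  | dual
1. mul @i2  | no-port MUL/MEM
2. st @i3  | no-port MEM/MEM
3. ld @i4  | no-port MEM/MUL
4. mulh @i5  | WAW r1
5. and @i6  | WAW r1
6. ld @i7  | tail

ISSUED = 6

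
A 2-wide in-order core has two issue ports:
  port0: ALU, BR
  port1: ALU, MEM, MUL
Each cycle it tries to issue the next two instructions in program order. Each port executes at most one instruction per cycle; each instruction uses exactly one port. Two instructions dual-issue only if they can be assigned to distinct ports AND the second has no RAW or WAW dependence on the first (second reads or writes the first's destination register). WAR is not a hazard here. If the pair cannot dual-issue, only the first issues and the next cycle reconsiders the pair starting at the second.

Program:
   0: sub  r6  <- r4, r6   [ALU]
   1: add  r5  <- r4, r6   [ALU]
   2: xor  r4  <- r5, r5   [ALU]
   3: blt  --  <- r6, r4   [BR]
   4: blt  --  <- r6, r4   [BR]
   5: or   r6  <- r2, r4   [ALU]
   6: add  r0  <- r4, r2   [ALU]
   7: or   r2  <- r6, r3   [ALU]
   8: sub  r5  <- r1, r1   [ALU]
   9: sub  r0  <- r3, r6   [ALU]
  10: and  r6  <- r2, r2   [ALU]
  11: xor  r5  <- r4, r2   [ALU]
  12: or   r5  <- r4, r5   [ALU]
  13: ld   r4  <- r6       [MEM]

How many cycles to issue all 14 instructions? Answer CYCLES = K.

CYCLES = 9

#0 head=0: sub i0 RAW r6
#1 head=1: add i1 RAW r5
#2 head=2: xor i2 RAW r4
#3 head=3: blt i3 no-port BR/BR
#4 head=4: blt or i4,i5 pair
#5 head=6: add or i6,i7 pair
#6 head=8: sub sub i8,i9 pair
#7 head=10: and xor i10,i11 pair
#8 head=12: or ld i12,i13 pair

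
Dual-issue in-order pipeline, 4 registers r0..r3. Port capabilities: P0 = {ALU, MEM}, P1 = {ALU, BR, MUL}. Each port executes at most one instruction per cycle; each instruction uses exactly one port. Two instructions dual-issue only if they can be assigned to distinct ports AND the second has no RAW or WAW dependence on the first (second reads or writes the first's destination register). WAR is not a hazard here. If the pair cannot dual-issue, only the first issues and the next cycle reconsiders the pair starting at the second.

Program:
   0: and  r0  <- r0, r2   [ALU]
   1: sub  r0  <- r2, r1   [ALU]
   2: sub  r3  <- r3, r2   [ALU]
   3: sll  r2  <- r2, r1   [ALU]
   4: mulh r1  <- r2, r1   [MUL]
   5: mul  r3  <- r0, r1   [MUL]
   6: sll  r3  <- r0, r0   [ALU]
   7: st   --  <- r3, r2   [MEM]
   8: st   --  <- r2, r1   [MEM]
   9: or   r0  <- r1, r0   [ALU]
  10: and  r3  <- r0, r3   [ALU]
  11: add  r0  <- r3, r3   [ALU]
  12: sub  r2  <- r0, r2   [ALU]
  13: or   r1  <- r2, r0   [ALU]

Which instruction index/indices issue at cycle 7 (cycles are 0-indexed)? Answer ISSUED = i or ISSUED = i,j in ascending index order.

  cy0 -> i0 (and.ALU) WAW r0
  cy1 -> i1/i2 (sub.ALU;sub.ALU) 2-wide
  cy2 -> i3 (sll.ALU) RAW r2
  cy3 -> i4 (mulh.MUL) no-port MUL/MUL
  cy4 -> i5 (mul.MUL) WAW r3
  cy5 -> i6 (sll.ALU) RAW r3
  cy6 -> i7 (st.MEM) no-port MEM/MEM
  cy7 -> i8/i9 (st.MEM;or.ALU) 2-wide
  cy8 -> i10 (and.ALU) RAW r3
  cy9 -> i11 (add.ALU) RAW r0
  cy10 -> i12 (sub.ALU) RAW r2
  cy11 -> i13 (or.ALU) tail

ISSUED = 8,9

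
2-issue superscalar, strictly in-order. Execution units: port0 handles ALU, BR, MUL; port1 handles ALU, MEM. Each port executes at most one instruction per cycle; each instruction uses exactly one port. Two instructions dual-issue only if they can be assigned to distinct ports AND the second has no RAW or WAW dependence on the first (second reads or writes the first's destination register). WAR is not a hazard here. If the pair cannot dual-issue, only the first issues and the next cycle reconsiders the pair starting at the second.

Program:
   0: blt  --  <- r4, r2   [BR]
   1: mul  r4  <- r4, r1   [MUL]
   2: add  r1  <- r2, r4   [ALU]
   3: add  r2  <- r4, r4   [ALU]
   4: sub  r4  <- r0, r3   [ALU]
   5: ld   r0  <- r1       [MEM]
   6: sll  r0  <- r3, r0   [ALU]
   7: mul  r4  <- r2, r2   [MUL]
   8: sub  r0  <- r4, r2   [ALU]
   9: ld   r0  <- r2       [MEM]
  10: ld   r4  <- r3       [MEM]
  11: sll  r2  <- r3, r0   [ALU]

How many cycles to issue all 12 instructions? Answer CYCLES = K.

0. blt.BR @i0  | no-port BR/MUL
1. mul.MUL @i1  | RAW r4
2. add.ALU/add.ALU @i2&i3  | dual
3. sub.ALU/ld.MEM @i4&i5  | dual
4. sll.ALU/mul.MUL @i6&i7  | dual
5. sub.ALU @i8  | WAW r0
6. ld.MEM @i9  | no-port MEM/MEM
7. ld.MEM/sll.ALU @i10&i11  | dual

CYCLES = 8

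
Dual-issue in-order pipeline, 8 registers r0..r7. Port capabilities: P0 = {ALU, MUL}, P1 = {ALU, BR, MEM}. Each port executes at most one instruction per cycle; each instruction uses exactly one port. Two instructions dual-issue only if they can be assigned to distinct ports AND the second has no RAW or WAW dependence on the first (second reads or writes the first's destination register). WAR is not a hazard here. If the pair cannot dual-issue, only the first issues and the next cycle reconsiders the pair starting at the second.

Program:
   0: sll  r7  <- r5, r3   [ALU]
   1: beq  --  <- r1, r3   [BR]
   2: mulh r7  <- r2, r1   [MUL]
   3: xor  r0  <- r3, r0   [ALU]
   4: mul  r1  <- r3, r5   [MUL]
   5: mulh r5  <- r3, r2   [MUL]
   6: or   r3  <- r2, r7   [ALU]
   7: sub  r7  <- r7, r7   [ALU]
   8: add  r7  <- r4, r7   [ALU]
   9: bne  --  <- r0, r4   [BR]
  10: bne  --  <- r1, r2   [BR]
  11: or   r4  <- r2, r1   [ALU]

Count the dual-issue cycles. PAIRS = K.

PAIRS = 5

0. sll.ALU beq.BR @i0&i1  | dual
1. mulh.MUL xor.ALU @i2&i3  | dual
2. mul.MUL @i4  | no-port MUL/MUL
3. mulh.MUL or.ALU @i5&i6  | dual
4. sub.ALU @i7  | RAW+WAW r7
5. add.ALU bne.BR @i8&i9  | dual
6. bne.BR or.ALU @i10&i11  | dual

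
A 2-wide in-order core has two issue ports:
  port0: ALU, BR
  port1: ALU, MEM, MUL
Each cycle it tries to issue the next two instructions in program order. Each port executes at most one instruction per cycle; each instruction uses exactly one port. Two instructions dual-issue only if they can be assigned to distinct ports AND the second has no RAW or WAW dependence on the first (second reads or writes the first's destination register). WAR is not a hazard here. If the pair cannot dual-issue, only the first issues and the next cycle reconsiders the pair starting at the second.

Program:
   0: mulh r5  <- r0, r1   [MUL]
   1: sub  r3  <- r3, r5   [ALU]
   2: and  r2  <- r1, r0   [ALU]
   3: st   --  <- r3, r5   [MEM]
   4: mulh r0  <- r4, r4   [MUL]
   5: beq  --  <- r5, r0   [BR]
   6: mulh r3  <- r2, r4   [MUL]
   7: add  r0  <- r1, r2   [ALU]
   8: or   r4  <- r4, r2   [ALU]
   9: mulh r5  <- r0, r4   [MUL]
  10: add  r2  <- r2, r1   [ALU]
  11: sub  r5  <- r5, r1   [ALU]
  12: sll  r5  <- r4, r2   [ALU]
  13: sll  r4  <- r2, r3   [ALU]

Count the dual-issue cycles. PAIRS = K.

PAIRS = 5

[0] i0  mulh.MUL  -- RAW r5
[1] i1&i2  sub.ALU/and.ALU  -- 2-wide
[2] i3  st.MEM  -- no-port MEM/MUL
[3] i4  mulh.MUL  -- RAW r0
[4] i5&i6  beq.BR/mulh.MUL  -- 2-wide
[5] i7&i8  add.ALU/or.ALU  -- 2-wide
[6] i9&i10  mulh.MUL/add.ALU  -- 2-wide
[7] i11  sub.ALU  -- WAW r5
[8] i12&i13  sll.ALU/sll.ALU  -- 2-wide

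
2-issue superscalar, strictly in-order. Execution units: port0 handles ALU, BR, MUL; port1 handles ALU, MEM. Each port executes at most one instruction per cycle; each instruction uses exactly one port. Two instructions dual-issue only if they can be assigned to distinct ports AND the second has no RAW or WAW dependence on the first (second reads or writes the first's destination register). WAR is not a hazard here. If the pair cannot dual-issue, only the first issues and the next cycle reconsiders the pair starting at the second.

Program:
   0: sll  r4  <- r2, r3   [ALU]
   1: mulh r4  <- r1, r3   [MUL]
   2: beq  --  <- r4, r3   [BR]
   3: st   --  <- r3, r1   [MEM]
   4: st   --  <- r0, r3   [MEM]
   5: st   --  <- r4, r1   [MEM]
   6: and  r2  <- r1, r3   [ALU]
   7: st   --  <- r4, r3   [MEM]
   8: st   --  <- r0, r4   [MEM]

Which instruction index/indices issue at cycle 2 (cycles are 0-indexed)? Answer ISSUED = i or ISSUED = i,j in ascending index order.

ISSUED = 2,3

  cy0 -> i0 (sll) WAW r4
  cy1 -> i1 (mulh) no-port MUL/BR
  cy2 -> i2+i3 (beq/st) 2-wide
  cy3 -> i4 (st) no-port MEM/MEM
  cy4 -> i5+i6 (st/and) 2-wide
  cy5 -> i7 (st) no-port MEM/MEM
  cy6 -> i8 (st) tail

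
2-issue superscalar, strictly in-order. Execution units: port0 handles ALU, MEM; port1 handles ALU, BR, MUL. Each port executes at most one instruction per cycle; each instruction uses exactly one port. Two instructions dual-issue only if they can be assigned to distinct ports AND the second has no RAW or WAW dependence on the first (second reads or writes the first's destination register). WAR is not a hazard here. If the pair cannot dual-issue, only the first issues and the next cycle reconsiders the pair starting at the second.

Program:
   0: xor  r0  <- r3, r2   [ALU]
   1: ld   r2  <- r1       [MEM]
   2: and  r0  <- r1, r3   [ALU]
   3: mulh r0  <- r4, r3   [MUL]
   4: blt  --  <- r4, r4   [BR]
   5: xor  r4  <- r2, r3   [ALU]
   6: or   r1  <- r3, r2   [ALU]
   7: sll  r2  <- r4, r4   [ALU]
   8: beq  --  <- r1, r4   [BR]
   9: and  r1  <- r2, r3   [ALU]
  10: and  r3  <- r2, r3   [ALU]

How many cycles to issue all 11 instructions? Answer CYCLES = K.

t=0 i0,i1:xor;ld ; pair
t=1 i2:and ; WAW r0
t=2 i3:mulh ; no-port MUL/BR
t=3 i4,i5:blt;xor ; pair
t=4 i6,i7:or;sll ; pair
t=5 i8,i9:beq;and ; pair
t=6 i10:and ; tail

CYCLES = 7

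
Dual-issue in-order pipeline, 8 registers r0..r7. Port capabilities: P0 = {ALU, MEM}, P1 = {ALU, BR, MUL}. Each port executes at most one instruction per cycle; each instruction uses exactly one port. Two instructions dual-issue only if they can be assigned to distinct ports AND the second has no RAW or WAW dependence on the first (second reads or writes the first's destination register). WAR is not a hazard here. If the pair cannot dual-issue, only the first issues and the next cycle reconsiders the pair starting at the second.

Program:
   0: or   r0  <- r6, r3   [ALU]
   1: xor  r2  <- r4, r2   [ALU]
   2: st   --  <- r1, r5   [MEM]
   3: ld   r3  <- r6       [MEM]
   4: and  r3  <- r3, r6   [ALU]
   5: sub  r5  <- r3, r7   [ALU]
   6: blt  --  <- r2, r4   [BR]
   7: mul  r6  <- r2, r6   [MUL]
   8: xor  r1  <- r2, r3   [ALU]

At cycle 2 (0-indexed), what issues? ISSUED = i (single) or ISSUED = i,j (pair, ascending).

ISSUED = 3

[0] i0+i1  or.ALU+xor.ALU  -- pair
[1] i2  st.MEM  -- no-port MEM/MEM
[2] i3  ld.MEM  -- RAW+WAW r3
[3] i4  and.ALU  -- RAW r3
[4] i5+i6  sub.ALU+blt.BR  -- pair
[5] i7+i8  mul.MUL+xor.ALU  -- pair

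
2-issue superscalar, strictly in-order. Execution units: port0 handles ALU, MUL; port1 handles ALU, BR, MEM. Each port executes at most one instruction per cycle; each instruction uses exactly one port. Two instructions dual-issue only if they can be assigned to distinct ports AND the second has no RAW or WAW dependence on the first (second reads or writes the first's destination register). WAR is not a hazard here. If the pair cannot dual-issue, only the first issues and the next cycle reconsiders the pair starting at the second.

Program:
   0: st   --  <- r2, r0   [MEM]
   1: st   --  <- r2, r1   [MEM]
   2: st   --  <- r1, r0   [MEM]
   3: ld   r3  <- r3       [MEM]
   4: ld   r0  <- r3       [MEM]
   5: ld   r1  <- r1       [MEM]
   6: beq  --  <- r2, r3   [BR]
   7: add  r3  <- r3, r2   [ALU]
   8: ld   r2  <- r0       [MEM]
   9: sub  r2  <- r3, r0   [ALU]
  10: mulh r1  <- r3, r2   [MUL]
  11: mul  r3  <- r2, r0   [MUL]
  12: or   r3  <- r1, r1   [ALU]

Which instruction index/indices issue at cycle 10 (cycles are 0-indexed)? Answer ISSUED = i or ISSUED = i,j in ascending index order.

ISSUED = 11

#0 head=0: st i0 no-port MEM/MEM
#1 head=1: st i1 no-port MEM/MEM
#2 head=2: st i2 no-port MEM/MEM
#3 head=3: ld i3 no-port MEM/MEM
#4 head=4: ld i4 no-port MEM/MEM
#5 head=5: ld i5 no-port MEM/BR
#6 head=6: beq+add i6&i7 pair
#7 head=8: ld i8 WAW r2
#8 head=9: sub i9 RAW r2
#9 head=10: mulh i10 no-port MUL/MUL
#10 head=11: mul i11 WAW r3
#11 head=12: or i12 tail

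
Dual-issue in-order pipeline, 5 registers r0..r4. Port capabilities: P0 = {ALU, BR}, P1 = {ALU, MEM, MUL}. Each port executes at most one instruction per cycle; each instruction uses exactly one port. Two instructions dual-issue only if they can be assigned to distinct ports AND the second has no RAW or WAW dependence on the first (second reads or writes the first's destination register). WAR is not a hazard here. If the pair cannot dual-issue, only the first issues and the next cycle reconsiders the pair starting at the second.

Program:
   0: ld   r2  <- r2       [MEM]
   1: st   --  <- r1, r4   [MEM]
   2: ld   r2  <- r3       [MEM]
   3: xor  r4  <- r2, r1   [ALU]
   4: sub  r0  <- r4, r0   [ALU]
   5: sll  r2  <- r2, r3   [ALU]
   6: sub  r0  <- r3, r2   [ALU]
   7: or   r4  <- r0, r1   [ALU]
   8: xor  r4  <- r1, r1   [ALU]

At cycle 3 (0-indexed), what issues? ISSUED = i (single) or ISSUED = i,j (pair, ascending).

c0: i0 ld.MEM  no-port MEM/MEM
c1: i1 st.MEM  no-port MEM/MEM
c2: i2 ld.MEM  RAW r2
c3: i3 xor.ALU  RAW r4
c4: i4+i5 sub.ALU/sll.ALU  dual
c5: i6 sub.ALU  RAW r0
c6: i7 or.ALU  WAW r4
c7: i8 xor.ALU  tail

ISSUED = 3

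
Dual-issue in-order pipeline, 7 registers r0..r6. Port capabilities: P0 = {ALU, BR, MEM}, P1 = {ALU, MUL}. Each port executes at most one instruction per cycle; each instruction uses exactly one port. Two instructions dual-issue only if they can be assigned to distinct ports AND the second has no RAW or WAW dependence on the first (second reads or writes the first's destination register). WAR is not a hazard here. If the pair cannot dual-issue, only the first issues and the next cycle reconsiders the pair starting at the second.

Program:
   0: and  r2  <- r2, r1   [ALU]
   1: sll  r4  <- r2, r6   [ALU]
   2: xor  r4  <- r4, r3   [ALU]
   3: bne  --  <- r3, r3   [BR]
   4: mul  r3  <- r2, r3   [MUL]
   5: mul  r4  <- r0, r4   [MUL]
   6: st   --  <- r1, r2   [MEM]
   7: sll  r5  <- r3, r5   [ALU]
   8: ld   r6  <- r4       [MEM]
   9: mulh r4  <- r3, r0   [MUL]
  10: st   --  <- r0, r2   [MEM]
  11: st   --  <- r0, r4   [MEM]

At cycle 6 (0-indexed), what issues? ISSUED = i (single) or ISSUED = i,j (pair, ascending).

#0 head=0: and.ALU i0 RAW r2
#1 head=1: sll.ALU i1 RAW+WAW r4
#2 head=2: xor.ALU+bne.BR i2+i3 dual
#3 head=4: mul.MUL i4 no-port MUL/MUL
#4 head=5: mul.MUL+st.MEM i5+i6 dual
#5 head=7: sll.ALU+ld.MEM i7+i8 dual
#6 head=9: mulh.MUL+st.MEM i9+i10 dual
#7 head=11: st.MEM i11 tail

ISSUED = 9,10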